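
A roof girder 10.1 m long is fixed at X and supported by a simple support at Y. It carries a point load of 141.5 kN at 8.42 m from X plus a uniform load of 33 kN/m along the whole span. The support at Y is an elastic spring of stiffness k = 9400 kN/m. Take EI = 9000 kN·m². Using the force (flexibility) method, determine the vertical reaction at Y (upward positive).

Remove the prop at Y; the released (primary) structure is a cantilever built in at X.
Primary-structure tip deflection at Y by superposition:
  point load 141.5 at a = 8.42: Pa²(3L − a)/(6EI) = 36583/EI
  UDL 33: wL⁴/(8EI) = 42925/EI
  δ_0 = 79508/EI
Tip deflection under a unit load at Y: L³/(3EI) = 343.4/EI.
With EI = 9000 kN·m²: δ_0 = 8.8342 m and δ_{YY} = 0.038159 m/kN.
Compatibility — the spring shortens by R_Y/k under the reaction it provides: δ_0 − R_Y·δ_{YY} = R_Y/k. With 1/k = 0.000106 m/kN, R_Y = δ_0 / (δ_{YY} + 1/k) = 8.8342 / (0.038159 + 0.000106) = 230.9 kN.

R_Y = 230.9 kN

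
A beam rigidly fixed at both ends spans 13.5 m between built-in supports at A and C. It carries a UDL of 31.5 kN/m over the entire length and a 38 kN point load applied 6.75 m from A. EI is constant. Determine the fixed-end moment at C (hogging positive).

Release both end moments; the primary structure is a simply-supported span AC with redundants M_A and M_C.
Simple-span end rotations at A and C under the given loads:
  at A: UDL 31.5: wL³/(24EI) = 3229/EI
  at C: UDL 31.5: wL³/(24EI) = 3229/EI
  at A: point load 38 at a = 6.75: Pab(L + b)/(6LEI) = 432.8/EI
  at C: point load 38 at a = 6.75: Pab(L + a)/(6LEI) = 432.8/EI
  θ_A0 = 3662/EI,  θ_C0 = 3662/EI
Flexibility coefficients: a unit moment at one end gives L/(3EI) there and L/(6EI) at the far end, so f₁₁ = f₂₂ = 4.5/EI and f₁₂ = f₂₁ = 2.25/EI.
Compatibility — zero rotation at each built-in end:
  4.5 M_A + 2.25 M_C = 3662
  2.25 M_A + 4.5 M_C = 3662
Solving the pair gives M_A = 542.5 kN·m and M_C = 542.5 kN·m (hogging).

M_C = 542.5 kN·m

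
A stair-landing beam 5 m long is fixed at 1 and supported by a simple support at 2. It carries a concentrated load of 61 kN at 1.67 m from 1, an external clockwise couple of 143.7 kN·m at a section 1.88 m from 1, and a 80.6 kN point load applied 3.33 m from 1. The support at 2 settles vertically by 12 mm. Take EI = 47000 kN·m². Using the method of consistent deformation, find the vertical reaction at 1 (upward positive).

R_1 = 78.02 kN

Choose R_2 as the redundant. The primary structure is the cantilever fixed at 1.
Downward deflection at the released point 2 due to the loads:
  point load 61 at a = 1.67: Pa²(3L − a)/(6EI) = 378/EI
  clockwise couple 143.7 at a = 1.88: M₀a(2L − a)/(2EI) = 1097/EI
  point load 80.6 at a = 3.33: Pa²(3L − a)/(6EI) = 1738/EI
  δ_0 = 3213/EI
Flexibility coefficient — unit upward force at 2: δ_{22} = L³/(3EI) = 41.67/EI.
With EI = 47000 kN·m²: δ_0 = 0.068365 m and δ_{22} = 0.000887 m/kN.
Compatibility — the beam at 2 must follow the support down by 0.012 m: δ_0 − R_2·δ_{22} = 0.012, so R_2 = (0.068365 − 0.012)/0.000887 = 63.58 kN.
Vertical equilibrium: R_1 = ΣP − R_2 = 141.6 − 63.58 = 78.02 kN.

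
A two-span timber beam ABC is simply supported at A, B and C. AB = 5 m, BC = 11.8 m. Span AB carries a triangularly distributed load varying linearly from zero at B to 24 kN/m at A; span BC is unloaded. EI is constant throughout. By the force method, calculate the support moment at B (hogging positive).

Insert a hinge at B; M_B is the redundant, and each span becomes simply supported.
Discontinuity in slope at B on the released structure — sum the simple-span end rotations:
  span AB: triangular load, peak 24: 7w₀L³/(360EI) = 58.33/EI
  relative rotation θ_0 = (58.33 + 0)/EI = 58.33/EI
A unit hogging moment at B produces rotation L₁/(3EI) + L₂/(3EI) = 5.6/EI.
Compatibility: M_B·(L₁+L₂)/(3EI) = θ_0, giving M_B = 10.42 kN·m (hogging).

M_B = 10.42 kN·m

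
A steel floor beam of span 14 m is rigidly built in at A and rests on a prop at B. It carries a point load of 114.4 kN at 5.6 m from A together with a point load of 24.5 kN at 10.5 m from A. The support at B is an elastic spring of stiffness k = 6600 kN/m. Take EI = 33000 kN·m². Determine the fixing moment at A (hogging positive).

M_A = 350.7 kN·m

Take the reaction at B as the redundant and release it; the primary structure is a cantilever fixed at A.
Deflection at B on the released cantilever, summing each load's contribution:
  point load 114.4 at a = 5.6: Pa²(3L − a)/(6EI) = 21765/EI
  point load 24.5 at a = 10.5: Pa²(3L − a)/(6EI) = 14181/EI
  δ_0 = 35946/EI
Tip deflection under a unit load at B: L³/(3EI) = 914.7/EI.
With EI = 33000 kN·m²: δ_0 = 1.0893 m and δ_{BB} = 0.027717 m/kN.
Compatibility — the spring shortens by R_B/k under the reaction it provides: δ_0 − R_B·δ_{BB} = R_B/k. With 1/k = 0.000152 m/kN, R_B = δ_0 / (δ_{BB} + 1/k) = 1.0893 / (0.027717 + 0.000152) = 39.09 kN.
Moment equilibrium about A: M_A = Σ(load moments about A) − R_B·L = 897.9 − 39.09×14 = 350.7 kN·m.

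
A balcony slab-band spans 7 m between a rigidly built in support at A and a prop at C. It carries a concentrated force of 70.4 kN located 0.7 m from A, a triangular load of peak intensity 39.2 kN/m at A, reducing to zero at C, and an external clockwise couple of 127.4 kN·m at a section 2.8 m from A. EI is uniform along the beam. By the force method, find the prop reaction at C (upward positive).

Remove the prop at C; the released (primary) structure is a cantilever built in at A.
Downward deflection at the released point C due to the loads:
  point load 70.4 at a = 0.7: Pa²(3L − a)/(6EI) = 116.7/EI
  triangular load, peak 39.2 at the fixed end: w₀L⁴/(30EI) = 3137/EI
  clockwise couple 127.4 at a = 2.8: M₀a(2L − a)/(2EI) = 1998/EI
  δ_0 = 5252/EI
Tip deflection under a unit load at C: L³/(3EI) = 114.3/EI.
Compatibility at C: δ_0 − R_C·δ_{CC} = 0, so R_C = 5252/114.3 = 45.93 kN.

R_C = 45.93 kN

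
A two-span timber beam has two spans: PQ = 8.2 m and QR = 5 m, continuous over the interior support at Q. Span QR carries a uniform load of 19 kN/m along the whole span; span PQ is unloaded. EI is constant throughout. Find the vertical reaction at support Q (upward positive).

Insert a hinge at Q; M_Q is the redundant, and each span becomes simply supported.
End slopes at the hinge Q, treating each span as simply supported:
  span QR: UDL 19: wL³/(24EI) = 98.96/EI
  relative rotation θ_0 = (0 + 98.96)/EI = 98.96/EI
A unit hogging moment at Q produces rotation L₁/(3EI) + L₂/(3EI) = 4.4/EI.
Slope continuity at Q: θ_0 = M_Q·4.4/EI, so M_Q = 98.96/4.4 = 22.49 kN·m (hogging).
Span PQ, ΣM about P with M_Q applied at Q: R_Q^{PQ}·8.2 = 0 + 22.49, so R_Q^{PQ} = 2.743 kN and R_P = 0 − 2.743 = -2.743 kN.
Span QR, ΣM about R: R_Q^{QR}·5 = 237.5 + 22.49, so R_Q^{QR} = 52 kN and R_R = 95 − 52 = 43 kN.
R_Q = 2.743 + 52 = 54.74 kN.

R_Q = 54.74 kN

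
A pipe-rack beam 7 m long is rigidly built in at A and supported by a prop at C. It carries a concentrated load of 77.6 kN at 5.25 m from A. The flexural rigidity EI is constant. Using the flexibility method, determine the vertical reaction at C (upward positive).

R_C = 49.11 kN

Choose R_C as the redundant. The primary structure is the cantilever fixed at A.
Free-end deflection of the primary structure under the applied loading (downward +):
  point load 77.6 at a = 5.25: Pa²(3L − a)/(6EI) = 5614/EI
Tip deflection under a unit load at C: L³/(3EI) = 114.3/EI.
Compatibility at C: δ_0 − R_C·δ_{CC} = 0, so R_C = 5614/114.3 = 49.11 kN.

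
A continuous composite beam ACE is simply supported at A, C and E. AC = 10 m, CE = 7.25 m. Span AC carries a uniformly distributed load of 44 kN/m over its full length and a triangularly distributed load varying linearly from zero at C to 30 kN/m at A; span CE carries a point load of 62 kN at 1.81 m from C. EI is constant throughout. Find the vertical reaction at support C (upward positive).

Take M_C as the redundant. Released structure: two simple spans AC and CE with a hinge at C.
End slopes at the hinge C, treating each span as simply supported:
  span AC: UDL 44: wL³/(24EI) = 1833/EI
  span AC: triangular load, peak 30: 7w₀L³/(360EI) = 583.3/EI
  span CE: point load 62 at a = 1.81: Pab(L + b)/(6LEI) = 178.1/EI
  relative rotation θ_0 = (2417 + 178.1)/EI = 2595/EI
A unit hogging moment at C produces rotation L₁/(3EI) + L₂/(3EI) = 5.75/EI.
Compatibility: M_C·(L₁+L₂)/(3EI) = θ_0, giving M_C = 451.3 kN·m (hogging).
Span AC, ΣM about A with M_C applied at C: R_C^{AC}·10 = 2700 + 451.3, so R_C^{AC} = 315.1 kN and R_A = 590 − 315.1 = 274.9 kN.
Span CE, ΣM about E: R_C^{CE}·7.25 = 337.3 + 451.3, so R_C^{CE} = 108.8 kN and R_E = 62 − 108.8 = -46.76 kN.
R_C = 315.1 + 108.8 = 423.9 kN.

R_C = 423.9 kN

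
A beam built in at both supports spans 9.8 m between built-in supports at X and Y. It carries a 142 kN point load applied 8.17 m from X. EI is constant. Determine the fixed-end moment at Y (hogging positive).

M_Y = 160.9 kN·m

Release both end moments; the primary structure is a simply-supported span XY with redundants M_X and M_Y.
Simple-span end rotations at X and Y under the given loads:
  at X: point load 142 at a = 8.17: Pab(L + b)/(6LEI) = 367.6/EI
  at Y: point load 142 at a = 8.17: Pab(L + a)/(6LEI) = 577.9/EI
  θ_X0 = 367.6/EI,  θ_Y0 = 577.9/EI
Flexibility coefficients: a unit moment at one end gives L/(3EI) there and L/(6EI) at the far end, so f₁₁ = f₂₂ = 3.267/EI and f₁₂ = f₂₁ = 1.633/EI.
Compatibility — zero rotation at each built-in end:
  3.267 M_X + 1.633 M_Y = 367.6
  1.633 M_X + 3.267 M_Y = 577.9
Solving the pair gives M_X = 32.09 kN·m and M_Y = 160.9 kN·m (hogging).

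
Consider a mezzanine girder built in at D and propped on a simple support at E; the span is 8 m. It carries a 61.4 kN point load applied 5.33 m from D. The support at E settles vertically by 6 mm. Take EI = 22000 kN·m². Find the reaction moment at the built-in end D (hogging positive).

Release the roller at E. Primary structure: cantilever fixed at D.
Downward deflection at the released point E due to the loads:
  point load 61.4 at a = 5.33: Pa²(3L − a)/(6EI) = 5428/EI
Flexibility coefficient — unit upward force at E: δ_{EE} = L³/(3EI) = 170.7/EI.
With EI = 22000 kN·m²: δ_0 = 0.24671 m and δ_{EE} = 0.007758 m/kN.
Compatibility — the beam at E must follow the support down by 0.006 m: δ_0 − R_E·δ_{EE} = 0.006, so R_E = (0.24671 − 0.006)/0.007758 = 31.03 kN.
Moment equilibrium about D: M_D = Σ(load moments about D) − R_E·L = 327.3 − 31.03×8 = 79.03 kN·m.

M_D = 79.03 kN·m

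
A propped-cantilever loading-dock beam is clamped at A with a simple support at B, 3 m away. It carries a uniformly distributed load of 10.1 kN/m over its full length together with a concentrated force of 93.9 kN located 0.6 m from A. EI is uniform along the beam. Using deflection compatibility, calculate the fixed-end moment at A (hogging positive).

Take the reaction at B as the redundant and release it; the primary structure is a cantilever fixed at A.
Downward deflection at the released point B due to the loads:
  UDL 10.1: wL⁴/(8EI) = 102.3/EI
  point load 93.9 at a = 0.6: Pa²(3L − a)/(6EI) = 47.33/EI
  δ_0 = 149.6/EI
Tip deflection under a unit load at B: L³/(3EI) = 9/EI.
The prop prevents deflection at B: R_B = δ_0/δ_{BB} = 149.6/9 = 16.62 kN.
Moment equilibrium about A: M_A = Σ(load moments about A) − R_B·L = 101.8 − 16.62×3 = 51.93 kN·m.

M_A = 51.93 kN·m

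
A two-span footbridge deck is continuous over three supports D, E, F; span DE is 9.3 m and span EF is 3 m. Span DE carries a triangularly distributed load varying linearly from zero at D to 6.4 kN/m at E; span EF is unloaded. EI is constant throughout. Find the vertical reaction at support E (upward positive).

Release continuity at E by inserting a hinge; the redundant is the internal moment M_E. The primary structure is two simply-supported spans DE and EF.
Rotations at E on the released spans (each span's end-slope, ×1/EI):
  span DE: triangular load, peak 6.4: w₀L³/(45EI) = 114.4/EI
  relative rotation θ_0 = (114.4 + 0)/EI = 114.4/EI
A unit hogging moment at E produces rotation L₁/(3EI) + L₂/(3EI) = 4.1/EI.
Compatibility: M_E·(L₁+L₂)/(3EI) = θ_0, giving M_E = 27.9 kN·m (hogging).
Span DE, ΣM about D with M_E applied at E: R_E^{DE}·9.3 = 184.5 + 27.9, so R_E^{DE} = 22.84 kN and R_D = 29.76 − 22.84 = 6.92 kN.
Span EF, ΣM about F: R_E^{EF}·3 = 0 + 27.9, so R_E^{EF} = 9.301 kN and R_F = 0 − 9.301 = -9.301 kN.
R_E = 22.84 + 9.301 = 32.14 kN.

R_E = 32.14 kN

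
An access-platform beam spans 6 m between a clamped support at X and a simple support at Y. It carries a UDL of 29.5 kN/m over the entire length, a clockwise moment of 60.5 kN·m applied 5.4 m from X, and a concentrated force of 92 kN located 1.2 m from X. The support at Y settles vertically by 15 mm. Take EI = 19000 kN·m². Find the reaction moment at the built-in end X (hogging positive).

Take the reaction at Y as the redundant and release it; the primary structure is a cantilever fixed at X.
Deflection at Y on the released cantilever, summing each load's contribution:
  UDL 29.5: wL⁴/(8EI) = 4779/EI
  clockwise couple 60.5 at a = 5.4: M₀a(2L − a)/(2EI) = 1078/EI
  point load 92 at a = 1.2: Pa²(3L − a)/(6EI) = 370.9/EI
  δ_0 = 6228/EI
Tip deflection under a unit load at Y: L³/(3EI) = 72/EI.
With EI = 19000 kN·m²: δ_0 = 0.32779 m and δ_{YY} = 0.003789 m/kN.
Compatibility — the beam at Y must follow the support down by 0.015 m: δ_0 − R_Y·δ_{YY} = 0.015, so R_Y = (0.32779 − 0.015)/0.003789 = 82.54 kN.
Moment equilibrium about X: M_X = Σ(load moments about X) − R_Y·L = 701.9 − 82.54×6 = 206.6 kN·m.

M_X = 206.6 kN·m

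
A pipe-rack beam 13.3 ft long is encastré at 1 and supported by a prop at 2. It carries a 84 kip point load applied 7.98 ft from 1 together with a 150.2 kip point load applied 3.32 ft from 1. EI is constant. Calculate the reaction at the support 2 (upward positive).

R_2 = 49.16 kip

Release the roller at 2. Primary structure: cantilever fixed at 1.
Primary-structure tip deflection at 2 by superposition:
  point load 84 at a = 7.98: Pa²(3L − a)/(6EI) = 28457/EI
  point load 150.2 at a = 3.32: Pa²(3L − a)/(6EI) = 10093/EI
  δ_0 = 38551/EI
Flexibility coefficient — unit upward force at 2: δ_{22} = L³/(3EI) = 784.2/EI.
Compatibility at 2: δ_0 − R_2·δ_{22} = 0, so R_2 = 38551/784.2 = 49.16 kip.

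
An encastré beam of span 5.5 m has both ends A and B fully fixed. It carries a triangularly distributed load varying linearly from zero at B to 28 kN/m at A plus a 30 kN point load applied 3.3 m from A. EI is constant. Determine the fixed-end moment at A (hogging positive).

Release both end moments; the primary structure is a simply-supported span AB with redundants M_A and M_B.
Simple-span end rotations at A and B under the given loads:
  at A: triangular load, peak 28: w₀L³/(45EI) = 103.5/EI
  at B: triangular load, peak 28: 7w₀L³/(360EI) = 90.58/EI
  at A: point load 30 at a = 3.3: Pab(L + b)/(6LEI) = 50.82/EI
  at B: point load 30 at a = 3.3: Pab(L + a)/(6LEI) = 58.08/EI
  θ_A0 = 154.3/EI,  θ_B0 = 148.7/EI
Flexibility coefficients: a unit moment at one end gives L/(3EI) there and L/(6EI) at the far end, so f₁₁ = f₂₂ = 1.833/EI and f₁₂ = f₂₁ = 0.9167/EI.
Compatibility — zero rotation at each built-in end:
  1.833 M_A + 0.9167 M_B = 154.3
  0.9167 M_A + 1.833 M_B = 148.7
Solving the pair gives M_A = 58.19 kN·m and M_B = 51.99 kN·m (hogging).

M_A = 58.19 kN·m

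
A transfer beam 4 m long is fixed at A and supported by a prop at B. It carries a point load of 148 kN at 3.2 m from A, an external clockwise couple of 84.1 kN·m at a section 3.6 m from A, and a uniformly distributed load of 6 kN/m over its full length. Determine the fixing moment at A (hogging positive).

M_A = 28.04 kN·m

Release the roller at B. Primary structure: cantilever fixed at A.
Free-end deflection of the primary structure under the applied loading (downward +):
  point load 148 at a = 3.2: Pa²(3L − a)/(6EI) = 2223/EI
  clockwise couple 84.1 at a = 3.6: M₀a(2L − a)/(2EI) = 666.1/EI
  UDL 6: wL⁴/(8EI) = 192/EI
  δ_0 = 3081/EI
Flexibility coefficient — unit upward force at B: δ_{BB} = L³/(3EI) = 21.33/EI.
Compatibility at B: δ_0 − R_B·δ_{BB} = 0, so R_B = 3081/21.33 = 144.4 kN.
Moment equilibrium about A: M_A = Σ(load moments about A) − R_B·L = 605.7 − 144.4×4 = 28.04 kN·m.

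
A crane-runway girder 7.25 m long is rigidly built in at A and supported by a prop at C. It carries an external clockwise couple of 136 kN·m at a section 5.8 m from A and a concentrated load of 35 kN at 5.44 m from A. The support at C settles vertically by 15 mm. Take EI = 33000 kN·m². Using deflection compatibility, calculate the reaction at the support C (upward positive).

R_C = 45.28 kN

Remove the prop at C; the released (primary) structure is a cantilever built in at A.
Primary-structure tip deflection at C by superposition:
  clockwise couple 136 at a = 5.8: M₀a(2L − a)/(2EI) = 3431/EI
  point load 35 at a = 5.44: Pa²(3L − a)/(6EI) = 2816/EI
  δ_0 = 6247/EI
Tip deflection under a unit load at C: L³/(3EI) = 127/EI.
With EI = 33000 kN·m²: δ_0 = 0.1893 m and δ_{CC} = 0.003849 m/kN.
Compatibility — the beam at C must follow the support down by 0.015 m: δ_0 − R_C·δ_{CC} = 0.015, so R_C = (0.1893 − 0.015)/0.003849 = 45.28 kN.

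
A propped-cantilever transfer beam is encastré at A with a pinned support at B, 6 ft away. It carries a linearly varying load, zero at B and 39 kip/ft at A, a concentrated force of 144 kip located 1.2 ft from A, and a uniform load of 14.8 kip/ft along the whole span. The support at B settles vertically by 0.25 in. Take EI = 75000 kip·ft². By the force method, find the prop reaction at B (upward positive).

Remove the prop at B; the released (primary) structure is a cantilever built in at A.
Free-end deflection of the primary structure under the applied loading (downward +):
  triangular load, peak 39 at the fixed end: w₀L⁴/(30EI) = 1685/EI
  point load 144 at a = 1.2: Pa²(3L − a)/(6EI) = 580.6/EI
  UDL 14.8: wL⁴/(8EI) = 2398/EI
  δ_0 = 4663/EI
Flexibility coefficient — unit upward force at B: δ_{BB} = L³/(3EI) = 72/EI.
With EI = 75000 kip·ft²: δ_0 = 0.062173 ft and δ_{BB} = 0.00096 ft/kip.
Compatibility — the beam at B must follow the support down by 0.02083 ft: δ_0 − R_B·δ_{BB} = 0.02083, so R_B = (0.062173 − 0.02083)/0.00096 = 43.06 kip.

R_B = 43.06 kip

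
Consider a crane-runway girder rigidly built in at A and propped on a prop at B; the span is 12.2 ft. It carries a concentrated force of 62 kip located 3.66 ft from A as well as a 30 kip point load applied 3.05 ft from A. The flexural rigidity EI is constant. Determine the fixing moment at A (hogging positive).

Remove the prop at B; the released (primary) structure is a cantilever built in at A.
Downward deflection at the released point B due to the loads:
  point load 62 at a = 3.66: Pa²(3L − a)/(6EI) = 4560/EI
  point load 30 at a = 3.05: Pa²(3L − a)/(6EI) = 1560/EI
  δ_0 = 6120/EI
Tip deflection under a unit load at B: L³/(3EI) = 605.3/EI.
The prop prevents deflection at B: R_B = δ_0/δ_{BB} = 6120/605.3 = 10.11 kip.
Moment equilibrium about A: M_A = Σ(load moments about A) − R_B·L = 318.4 − 10.11×12.2 = 195.1 kip·ft.

M_A = 195.1 kip·ft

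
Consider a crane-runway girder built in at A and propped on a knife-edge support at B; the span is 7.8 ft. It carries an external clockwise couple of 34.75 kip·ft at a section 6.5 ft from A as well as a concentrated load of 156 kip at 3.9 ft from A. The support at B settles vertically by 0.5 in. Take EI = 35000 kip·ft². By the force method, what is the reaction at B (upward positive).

R_B = 46.03 kip

Release the roller at B. Primary structure: cantilever fixed at A.
Deflection at B on the released cantilever, summing each load's contribution:
  clockwise couple 34.75 at a = 6.5: M₀a(2L − a)/(2EI) = 1028/EI
  point load 156 at a = 3.9: Pa²(3L − a)/(6EI) = 7711/EI
  δ_0 = 8739/EI
Tip deflection under a unit load at B: L³/(3EI) = 158.2/EI.
With EI = 35000 kip·ft²: δ_0 = 0.24969 ft and δ_{BB} = 0.00452 ft/kip.
Compatibility — the beam at B must follow the support down by 0.04167 ft: δ_0 − R_B·δ_{BB} = 0.04167, so R_B = (0.24969 − 0.04167)/0.00452 = 46.03 kip.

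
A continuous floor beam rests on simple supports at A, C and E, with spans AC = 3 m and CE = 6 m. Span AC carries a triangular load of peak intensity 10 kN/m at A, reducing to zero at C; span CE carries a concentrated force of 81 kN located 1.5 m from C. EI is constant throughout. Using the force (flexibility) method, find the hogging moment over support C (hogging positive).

M_C = 54.91 kN·m

Release continuity at C by inserting a hinge; the redundant is the internal moment M_C. The primary structure is two simply-supported spans AC and CE.
End slopes at the hinge C, treating each span as simply supported:
  span AC: triangular load, peak 10: 7w₀L³/(360EI) = 5.25/EI
  span CE: point load 81 at a = 1.5: Pab(L + b)/(6LEI) = 159.5/EI
  relative rotation θ_0 = (5.25 + 159.5)/EI = 164.7/EI
A unit hogging moment at C produces rotation L₁/(3EI) + L₂/(3EI) = 3/EI.
Slope continuity at C: θ_0 = M_C·3/EI, so M_C = 164.7/3 = 54.91 kN·m (hogging).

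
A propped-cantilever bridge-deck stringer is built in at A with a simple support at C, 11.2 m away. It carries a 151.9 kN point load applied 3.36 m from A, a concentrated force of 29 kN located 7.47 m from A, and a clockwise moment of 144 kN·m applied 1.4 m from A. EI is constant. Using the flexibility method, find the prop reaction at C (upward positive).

Remove the prop at C; the released (primary) structure is a cantilever built in at A.
Downward deflection at the released point C due to the loads:
  point load 151.9 at a = 3.36: Pa²(3L − a)/(6EI) = 8643/EI
  point load 29 at a = 7.47: Pa²(3L − a)/(6EI) = 7047/EI
  clockwise couple 144 at a = 1.4: M₀a(2L − a)/(2EI) = 2117/EI
  δ_0 = 17807/EI
Tip deflection under a unit load at C: L³/(3EI) = 468.3/EI.
The prop prevents deflection at C: R_C = δ_0/δ_{CC} = 17807/468.3 = 38.02 kN.

R_C = 38.02 kN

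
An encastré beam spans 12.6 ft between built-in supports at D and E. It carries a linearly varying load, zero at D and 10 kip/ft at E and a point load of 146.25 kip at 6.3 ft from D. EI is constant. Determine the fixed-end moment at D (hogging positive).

M_D = 283.3 kip·ft

Release both end moments; the primary structure is a simply-supported span DE with redundants M_D and M_E.
On the primary (simply-supported) span, the end slopes from the loading are:
  at D: triangular load, peak 10: 7w₀L³/(360EI) = 389/EI
  at E: triangular load, peak 10: w₀L³/(45EI) = 444.5/EI
  at D: point load 146.25 at a = 6.3: Pab(L + b)/(6LEI) = 1451/EI
  at E: point load 146.25 at a = 6.3: Pab(L + a)/(6LEI) = 1451/EI
  θ_D0 = 1840/EI,  θ_E0 = 1896/EI
Flexibility coefficients: a unit moment at one end gives L/(3EI) there and L/(6EI) at the far end, so f₁₁ = f₂₂ = 4.2/EI and f₁₂ = f₂₁ = 2.1/EI.
Compatibility — zero rotation at each built-in end:
  4.2 M_D + 2.1 M_E = 1840
  2.1 M_D + 4.2 M_E = 1896
Solving the pair gives M_D = 283.3 kip·ft and M_E = 309.7 kip·ft (hogging).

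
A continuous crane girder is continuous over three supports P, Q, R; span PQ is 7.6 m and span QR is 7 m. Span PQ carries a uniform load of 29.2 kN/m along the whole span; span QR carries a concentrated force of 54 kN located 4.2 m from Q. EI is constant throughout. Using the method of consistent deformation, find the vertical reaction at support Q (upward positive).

R_Q = 171 kN

Release continuity at Q by inserting a hinge; the redundant is the internal moment M_Q. The primary structure is two simply-supported spans PQ and QR.
End slopes at the hinge Q, treating each span as simply supported:
  span PQ: UDL 29.2: wL³/(24EI) = 534.1/EI
  span QR: point load 54 at a = 4.2: Pab(L + b)/(6LEI) = 148.2/EI
  relative rotation θ_0 = (534.1 + 148.2)/EI = 682.3/EI
A unit hogging moment at Q produces rotation L₁/(3EI) + L₂/(3EI) = 4.867/EI.
Compatibility: M_Q·(L₁+L₂)/(3EI) = θ_0, giving M_Q = 140.2 kN·m (hogging).
Span PQ, ΣM about P with M_Q applied at Q: R_Q^{PQ}·7.6 = 843.3 + 140.2, so R_Q^{PQ} = 129.4 kN and R_P = 221.9 − 129.4 = 92.51 kN.
Span QR, ΣM about R: R_Q^{QR}·7 = 151.2 + 140.2, so R_Q^{QR} = 41.63 kN and R_R = 54 − 41.63 = 12.37 kN.
R_Q = 129.4 + 41.63 = 171 kN.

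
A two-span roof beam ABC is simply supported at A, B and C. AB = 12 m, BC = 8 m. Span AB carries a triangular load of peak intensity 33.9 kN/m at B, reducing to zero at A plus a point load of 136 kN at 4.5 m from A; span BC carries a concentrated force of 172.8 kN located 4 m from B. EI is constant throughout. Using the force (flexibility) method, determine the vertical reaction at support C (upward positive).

Take M_B as the redundant. Released structure: two simple spans AB and BC with a hinge at B.
Discontinuity in slope at B on the released structure — sum the simple-span end rotations:
  span AB: triangular load, peak 33.9: w₀L³/(45EI) = 1302/EI
  span AB: point load 136 at a = 4.5: Pab(L + a)/(6LEI) = 1052/EI
  span BC: point load 172.8 at a = 4: Pab(L + b)/(6LEI) = 691.2/EI
  relative rotation θ_0 = (2354 + 691.2)/EI = 3045/EI
A unit hogging moment at B produces rotation L₁/(3EI) + L₂/(3EI) = 6.667/EI.
Compatibility: M_B·(L₁+L₂)/(3EI) = θ_0, giving M_B = 456.7 kN·m (hogging).
Span BC, ΣM about C: R_B^{BC}·8 = 691.2 + 456.7, so R_B^{BC} = 143.5 kN and R_C = 172.8 − 143.5 = 29.31 kN.

R_C = 29.31 kN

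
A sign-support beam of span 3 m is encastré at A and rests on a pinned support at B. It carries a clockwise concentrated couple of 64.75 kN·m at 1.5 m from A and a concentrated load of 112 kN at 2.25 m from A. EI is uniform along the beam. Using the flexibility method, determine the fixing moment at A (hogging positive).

M_A = 31.28 kN·m

Choose R_B as the redundant. The primary structure is the cantilever fixed at A.
Free-end deflection of the primary structure under the applied loading (downward +):
  clockwise couple 64.75 at a = 1.5: M₀a(2L − a)/(2EI) = 218.5/EI
  point load 112 at a = 2.25: Pa²(3L − a)/(6EI) = 637.9/EI
  δ_0 = 856.4/EI
Flexibility coefficient — unit upward force at B: δ_{BB} = L³/(3EI) = 9/EI.
The prop prevents deflection at B: R_B = δ_0/δ_{BB} = 856.4/9 = 95.16 kN.
Moment equilibrium about A: M_A = Σ(load moments about A) − R_B·L = 316.8 − 95.16×3 = 31.28 kN·m.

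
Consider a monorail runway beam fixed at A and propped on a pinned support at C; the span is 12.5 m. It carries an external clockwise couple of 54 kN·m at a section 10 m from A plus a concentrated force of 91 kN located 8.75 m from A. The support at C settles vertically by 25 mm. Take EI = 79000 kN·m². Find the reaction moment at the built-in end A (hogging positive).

Choose R_C as the redundant. The primary structure is the cantilever fixed at A.
Downward deflection at the released point C due to the loads:
  clockwise couple 54 at a = 10: M₀a(2L − a)/(2EI) = 4050/EI
  point load 91 at a = 8.75: Pa²(3L − a)/(6EI) = 33384/EI
  δ_0 = 37434/EI
Tip deflection under a unit load at C: L³/(3EI) = 651/EI.
With EI = 79000 kN·m²: δ_0 = 0.47385 m and δ_{CC} = 0.008241 m/kN.
Compatibility — the beam at C must follow the support down by 0.025 m: δ_0 − R_C·δ_{CC} = 0.025, so R_C = (0.47385 − 0.025)/0.008241 = 54.47 kN.
Moment equilibrium about A: M_A = Σ(load moments about A) − R_C·L = 850.2 − 54.47×12.5 = 169.4 kN·m.

M_A = 169.4 kN·m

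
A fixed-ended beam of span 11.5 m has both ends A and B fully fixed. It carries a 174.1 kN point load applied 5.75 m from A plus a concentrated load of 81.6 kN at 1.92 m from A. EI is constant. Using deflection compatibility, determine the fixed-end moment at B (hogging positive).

Take the two fixed-end moments M_A, M_B as redundants; the released structure is the simple span AB.
End rotations of the released simple span under the applied load (×1/EI):
  at A: point load 174.1 at a = 5.75: Pab(L + b)/(6LEI) = 1439/EI
  at B: point load 174.1 at a = 5.75: Pab(L + a)/(6LEI) = 1439/EI
  at A: point load 81.6 at a = 1.92: Pab(L + b)/(6LEI) = 458.5/EI
  at B: point load 81.6 at a = 1.92: Pab(L + a)/(6LEI) = 291.9/EI
  θ_A0 = 1898/EI,  θ_B0 = 1731/EI
Flexibility coefficients: a unit moment at one end gives L/(3EI) there and L/(6EI) at the far end, so f₁₁ = f₂₂ = 3.833/EI and f₁₂ = f₂₁ = 1.917/EI.
Compatibility — zero rotation at each built-in end:
  3.833 M_A + 1.917 M_B = 1898
  1.917 M_A + 3.833 M_B = 1731
Solving the pair gives M_A = 359 kN·m and M_B = 272.1 kN·m (hogging).

M_B = 272.1 kN·m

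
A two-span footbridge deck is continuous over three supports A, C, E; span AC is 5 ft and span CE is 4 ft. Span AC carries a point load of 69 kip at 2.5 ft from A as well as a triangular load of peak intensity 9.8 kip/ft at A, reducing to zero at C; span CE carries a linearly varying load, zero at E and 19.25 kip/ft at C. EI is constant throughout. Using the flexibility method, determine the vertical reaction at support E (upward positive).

R_E = -0.4175 kip

Insert a hinge at C; M_C is the redundant, and each span becomes simply supported.
End slopes at the hinge C, treating each span as simply supported:
  span AC: point load 69 at a = 2.5: Pab(L + a)/(6LEI) = 107.8/EI
  span AC: triangular load, peak 9.8: 7w₀L³/(360EI) = 23.82/EI
  span CE: triangular load, peak 19.25: w₀L³/(45EI) = 27.38/EI
  relative rotation θ_0 = (131.6 + 27.38)/EI = 159/EI
A unit hogging moment at C produces rotation L₁/(3EI) + L₂/(3EI) = 3/EI.
Slope continuity at C: θ_0 = M_C·3/EI, so M_C = 159/3 = 53 kip·ft (hogging).
Span CE, ΣM about E: R_C^{CE}·4 = 102.7 + 53, so R_C^{CE} = 38.92 kip and R_E = 38.5 − 38.92 = -0.4175 kip.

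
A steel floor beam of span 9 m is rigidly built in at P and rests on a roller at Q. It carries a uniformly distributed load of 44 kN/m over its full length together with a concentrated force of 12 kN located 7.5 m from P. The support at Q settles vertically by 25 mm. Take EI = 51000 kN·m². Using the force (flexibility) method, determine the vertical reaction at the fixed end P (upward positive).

Release the roller at Q. Primary structure: cantilever fixed at P.
Primary-structure tip deflection at Q by superposition:
  UDL 44: wL⁴/(8EI) = 36086/EI
  point load 12 at a = 7.5: Pa²(3L − a)/(6EI) = 2194/EI
  δ_0 = 38279/EI
Tip deflection under a unit load at Q: L³/(3EI) = 243/EI.
With EI = 51000 kN·m²: δ_0 = 0.75057 m and δ_{QQ} = 0.004765 m/kN.
Compatibility — the beam at Q must follow the support down by 0.025 m: δ_0 − R_Q·δ_{QQ} = 0.025, so R_Q = (0.75057 − 0.025)/0.004765 = 152.3 kN.
Vertical equilibrium: R_P = ΣP − R_Q = 408 − 152.3 = 255.7 kN.

R_P = 255.7 kN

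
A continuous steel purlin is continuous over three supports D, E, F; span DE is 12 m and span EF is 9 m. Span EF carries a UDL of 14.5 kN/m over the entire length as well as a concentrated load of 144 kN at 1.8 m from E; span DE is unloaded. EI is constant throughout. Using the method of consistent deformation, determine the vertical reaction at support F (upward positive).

Insert a hinge at E; M_E is the redundant, and each span becomes simply supported.
Discontinuity in slope at E on the released structure — sum the simple-span end rotations:
  span EF: UDL 14.5: wL³/(24EI) = 440.4/EI
  span EF: point load 144 at a = 1.8: Pab(L + b)/(6LEI) = 559.9/EI
  relative rotation θ_0 = (0 + 1000)/EI = 1000/EI
A unit hogging moment at E produces rotation L₁/(3EI) + L₂/(3EI) = 7/EI.
Compatibility: M_E·(L₁+L₂)/(3EI) = θ_0, giving M_E = 142.9 kN·m (hogging).
Span EF, ΣM about F: R_E^{EF}·9 = 1624 + 142.9, so R_E^{EF} = 196.3 kN and R_F = 274.5 − 196.3 = 78.17 kN.

R_F = 78.17 kN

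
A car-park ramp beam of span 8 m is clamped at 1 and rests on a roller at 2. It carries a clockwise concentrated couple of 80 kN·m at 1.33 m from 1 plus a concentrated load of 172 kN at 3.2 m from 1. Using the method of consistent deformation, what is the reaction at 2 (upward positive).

R_2 = 40.35 kN

Release the roller at 2. Primary structure: cantilever fixed at 1.
Deflection at 2 on the released cantilever, summing each load's contribution:
  clockwise couple 80 at a = 1.33: M₀a(2L − a)/(2EI) = 780.4/EI
  point load 172 at a = 3.2: Pa²(3L − a)/(6EI) = 6106/EI
  δ_0 = 6886/EI
Flexibility coefficient — unit upward force at 2: δ_{22} = L³/(3EI) = 170.7/EI.
The prop prevents deflection at 2: R_2 = δ_0/δ_{22} = 6886/170.7 = 40.35 kN.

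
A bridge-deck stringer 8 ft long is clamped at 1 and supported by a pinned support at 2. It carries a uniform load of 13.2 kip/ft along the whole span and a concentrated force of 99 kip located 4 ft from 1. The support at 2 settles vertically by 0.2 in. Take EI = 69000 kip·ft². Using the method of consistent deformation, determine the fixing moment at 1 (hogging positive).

Remove the prop at 2; the released (primary) structure is a cantilever built in at 1.
Deflection at 2 on the released cantilever, summing each load's contribution:
  UDL 13.2: wL⁴/(8EI) = 6758/EI
  point load 99 at a = 4: Pa²(3L − a)/(6EI) = 5280/EI
  δ_0 = 12038/EI
Tip deflection under a unit load at 2: L³/(3EI) = 170.7/EI.
With EI = 69000 kip·ft²: δ_0 = 0.17447 ft and δ_{22} = 0.002473 ft/kip.
Compatibility — the beam at 2 must follow the support down by 0.01667 ft: δ_0 − R_2·δ_{22} = 0.01667, so R_2 = (0.17447 − 0.01667)/0.002473 = 63.8 kip.
Moment equilibrium about 1: M_1 = Σ(load moments about 1) − R_2·L = 818.4 − 63.8×8 = 308 kip·ft.

M_1 = 308 kip·ft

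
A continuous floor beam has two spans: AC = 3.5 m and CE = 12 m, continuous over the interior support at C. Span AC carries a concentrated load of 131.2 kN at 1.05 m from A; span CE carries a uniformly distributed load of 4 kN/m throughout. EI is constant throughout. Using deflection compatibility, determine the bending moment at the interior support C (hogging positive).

M_C = 69.9 kN·m

Release continuity at C by inserting a hinge; the redundant is the internal moment M_C. The primary structure is two simply-supported spans AC and CE.
Discontinuity in slope at C on the released structure — sum the simple-span end rotations:
  span AC: point load 131.2 at a = 1.05: Pab(L + a)/(6LEI) = 73.13/EI
  span CE: UDL 4: wL³/(24EI) = 288/EI
  relative rotation θ_0 = (73.13 + 288)/EI = 361.1/EI
A unit hogging moment at C produces rotation L₁/(3EI) + L₂/(3EI) = 5.167/EI.
Slope continuity at C: θ_0 = M_C·5.167/EI, so M_C = 361.1/5.167 = 69.9 kN·m (hogging).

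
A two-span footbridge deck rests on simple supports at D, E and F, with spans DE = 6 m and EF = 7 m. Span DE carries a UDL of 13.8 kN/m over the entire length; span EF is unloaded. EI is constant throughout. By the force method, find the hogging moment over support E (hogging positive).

Take M_E as the redundant. Released structure: two simple spans DE and EF with a hinge at E.
Rotations at E on the released spans (each span's end-slope, ×1/EI):
  span DE: UDL 13.8: wL³/(24EI) = 124.2/EI
  relative rotation θ_0 = (124.2 + 0)/EI = 124.2/EI
A unit hogging moment at E produces rotation L₁/(3EI) + L₂/(3EI) = 4.333/EI.
Compatibility: M_E·(L₁+L₂)/(3EI) = θ_0, giving M_E = 28.66 kN·m (hogging).

M_E = 28.66 kN·m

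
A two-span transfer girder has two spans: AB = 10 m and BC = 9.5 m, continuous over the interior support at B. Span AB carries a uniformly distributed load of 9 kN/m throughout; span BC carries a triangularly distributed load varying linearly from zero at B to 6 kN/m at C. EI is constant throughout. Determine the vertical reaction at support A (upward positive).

R_A = 37.69 kN

Release continuity at B by inserting a hinge; the redundant is the internal moment M_B. The primary structure is two simply-supported spans AB and BC.
End slopes at the hinge B, treating each span as simply supported:
  span AB: UDL 9: wL³/(24EI) = 375/EI
  span BC: triangular load, peak 6: 7w₀L³/(360EI) = 100/EI
  relative rotation θ_0 = (375 + 100)/EI = 475/EI
A unit hogging moment at B produces rotation L₁/(3EI) + L₂/(3EI) = 6.5/EI.
Compatibility: M_B·(L₁+L₂)/(3EI) = θ_0, giving M_B = 73.08 kN·m (hogging).
Span AB, ΣM about A with M_B applied at B: R_B^{AB}·10 = 450 + 73.08, so R_B^{AB} = 52.31 kN and R_A = 90 − 52.31 = 37.69 kN.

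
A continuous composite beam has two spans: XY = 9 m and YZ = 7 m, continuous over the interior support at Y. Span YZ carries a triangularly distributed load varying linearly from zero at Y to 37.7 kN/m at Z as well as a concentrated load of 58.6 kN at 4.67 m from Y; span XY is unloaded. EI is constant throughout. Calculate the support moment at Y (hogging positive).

Insert a hinge at Y; M_Y is the redundant, and each span becomes simply supported.
End slopes at the hinge Y, treating each span as simply supported:
  span YZ: triangular load, peak 37.7: 7w₀L³/(360EI) = 251.4/EI
  span YZ: point load 58.6 at a = 4.67: Pab(L + b)/(6LEI) = 141.6/EI
  relative rotation θ_0 = (0 + 393.1)/EI = 393.1/EI
A unit hogging moment at Y produces rotation L₁/(3EI) + L₂/(3EI) = 5.333/EI.
Slope continuity at Y: θ_0 = M_Y·5.333/EI, so M_Y = 393.1/5.333 = 73.7 kN·m (hogging).

M_Y = 73.7 kN·m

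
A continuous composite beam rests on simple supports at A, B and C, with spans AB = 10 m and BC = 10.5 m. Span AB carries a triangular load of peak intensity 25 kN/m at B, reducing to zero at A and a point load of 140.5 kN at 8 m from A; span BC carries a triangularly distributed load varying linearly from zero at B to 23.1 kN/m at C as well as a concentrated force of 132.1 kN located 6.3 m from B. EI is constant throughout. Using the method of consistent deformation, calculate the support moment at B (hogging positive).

M_B = 375.4 kN·m

Release continuity at B by inserting a hinge; the redundant is the internal moment M_B. The primary structure is two simply-supported spans AB and BC.
Rotations at B on the released spans (each span's end-slope, ×1/EI):
  span AB: triangular load, peak 25: w₀L³/(45EI) = 555.6/EI
  span AB: point load 140.5 at a = 8: Pab(L + a)/(6LEI) = 674.4/EI
  span BC: triangular load, peak 23.1: 7w₀L³/(360EI) = 520/EI
  span BC: point load 132.1 at a = 6.3: Pab(L + b)/(6LEI) = 815.6/EI
  relative rotation θ_0 = (1230 + 1336)/EI = 2566/EI
A unit hogging moment at B produces rotation L₁/(3EI) + L₂/(3EI) = 6.833/EI.
Slope continuity at B: θ_0 = M_B·6.833/EI, so M_B = 2566/6.833 = 375.4 kN·m (hogging).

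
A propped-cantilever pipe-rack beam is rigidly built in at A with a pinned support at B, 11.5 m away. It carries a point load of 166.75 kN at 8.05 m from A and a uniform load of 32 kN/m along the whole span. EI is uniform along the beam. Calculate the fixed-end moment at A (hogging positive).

M_A = 790.8 kN·m

Remove the prop at B; the released (primary) structure is a cantilever built in at A.
Deflection at B on the released cantilever, summing each load's contribution:
  point load 166.75 at a = 8.05: Pa²(3L − a)/(6EI) = 47636/EI
  UDL 32: wL⁴/(8EI) = 69960/EI
  δ_0 = 117596/EI
Flexibility coefficient — unit upward force at B: δ_{BB} = L³/(3EI) = 507/EI.
Compatibility at B: δ_0 − R_B·δ_{BB} = 0, so R_B = 117596/507 = 232 kN.
Moment equilibrium about A: M_A = Σ(load moments about A) − R_B·L = 3458 − 232×11.5 = 790.8 kN·m.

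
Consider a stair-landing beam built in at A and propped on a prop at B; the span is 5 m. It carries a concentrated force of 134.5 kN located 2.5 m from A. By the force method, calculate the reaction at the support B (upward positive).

R_B = 42.03 kN

Take the reaction at B as the redundant and release it; the primary structure is a cantilever fixed at A.
Deflection at B on the released cantilever, summing each load's contribution:
  point load 134.5 at a = 2.5: Pa²(3L − a)/(6EI) = 1751/EI
Tip deflection under a unit load at B: L³/(3EI) = 41.67/EI.
Compatibility at B: δ_0 − R_B·δ_{BB} = 0, so R_B = 1751/41.67 = 42.03 kN.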